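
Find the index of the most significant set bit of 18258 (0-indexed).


0b100011101010010. Highest set bit at position 14

14


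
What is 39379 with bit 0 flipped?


39379 ^ (1 << 0) = 39379 ^ 1 = 39378

39378


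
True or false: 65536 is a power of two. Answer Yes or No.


0b10000000000000000. Only one bit set => Yes

Yes


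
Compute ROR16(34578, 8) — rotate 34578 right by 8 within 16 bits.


Rotate 0b1000011100010010 right by 8 (16-bit) = 0b1001010000111 = 4743

4743


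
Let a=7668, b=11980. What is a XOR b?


7668 ^ 11980 = 13112

13112


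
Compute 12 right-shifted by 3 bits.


0b1100 >> 3 = 0b1 = 1

1


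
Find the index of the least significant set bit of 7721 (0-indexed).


0b1111000101001. Lowest set bit at position 0

0


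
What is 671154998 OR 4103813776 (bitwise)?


0b101000000000010000001100110110 | 0b11110100100110110011101010010000 = 0b11111100100110110011101110110110 = 4238031798

4238031798


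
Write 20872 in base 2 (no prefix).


20872 = 101000110001000 in binary

101000110001000


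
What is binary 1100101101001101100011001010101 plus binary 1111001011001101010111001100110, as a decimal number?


1100101101001101100011001010101 + 1111001011001101010111001100110 = 11011111000011010111010010111011 = 3742201019

3742201019


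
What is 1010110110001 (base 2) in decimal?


1010110110001 in decimal = 5553

5553


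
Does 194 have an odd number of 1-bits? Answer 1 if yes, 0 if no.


0b11000010 has 3 ones => parity 1

1


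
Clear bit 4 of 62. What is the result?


62 & ~(1 << 4) = 46

46


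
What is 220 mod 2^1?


220 & 1 = 0

0


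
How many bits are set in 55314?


0b1101100000010010 has 6 set bits

6


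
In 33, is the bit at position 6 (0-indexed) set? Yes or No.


0b100001, bit 6 = 0. No

No


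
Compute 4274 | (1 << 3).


4274 | (1 << 3) = 4274 | 8 = 4282

4282


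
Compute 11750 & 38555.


0b10110111100110 & 0b1001011010011011 = 0b10010000010 = 1154

1154


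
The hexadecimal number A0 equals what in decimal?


A0 hex = 160 decimal

160


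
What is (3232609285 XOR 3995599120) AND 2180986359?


Step 1: 3232609285 ^ 3995599120 = 780514581
Step 2: 780514581 & 2180986359 = 8729877

8729877


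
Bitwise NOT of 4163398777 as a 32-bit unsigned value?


~0b11111000001010000110110001111001 = 0b111110101111001001110000110 = 131568518 (32-bit unsigned)

131568518


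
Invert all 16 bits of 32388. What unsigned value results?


32388 ^ 65535 = 33147

33147


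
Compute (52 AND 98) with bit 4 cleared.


Step 1: 52 & 98 = 32
Step 2: 32 & ~(1 << 4) = 32

32


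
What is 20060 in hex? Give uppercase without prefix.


20060 = 4E5C hex

4E5C


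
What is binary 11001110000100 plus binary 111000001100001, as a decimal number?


11001110000100 + 111000001100001 = 1010001111100101 = 41957

41957


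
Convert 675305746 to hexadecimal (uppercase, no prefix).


675305746 = 28405912 hex

28405912


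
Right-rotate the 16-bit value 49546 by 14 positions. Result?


Rotate 0b1100000110001010 right by 14 (16-bit) = 0b11000101011 = 1579

1579


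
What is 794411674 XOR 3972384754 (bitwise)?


0b101111010110011100001010011010 ^ 0b11101100110001011100011111110010 = 0b11000011100111000000010101101000 = 3281782120

3281782120


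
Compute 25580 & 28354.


0b110001111101100 & 0b110111011000010 = 0b110001011000000 = 25280

25280


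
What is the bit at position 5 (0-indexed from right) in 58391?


0b1110010000010111, position 5 = 0

0


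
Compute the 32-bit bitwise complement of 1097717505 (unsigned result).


~0b1000001011011011101011100000001 = 0b10111110100100100010100011111110 = 3197249790 (32-bit unsigned)

3197249790


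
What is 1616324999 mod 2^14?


1616324999 & 16383 = 10631

10631


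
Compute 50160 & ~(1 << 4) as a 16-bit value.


50160 & ~(1 << 4) = 50144

50144


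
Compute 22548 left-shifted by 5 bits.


0b101100000010100 << 5 = 0b10110000001010000000 = 721536

721536


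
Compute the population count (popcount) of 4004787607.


0b11101110101101000011010110010111 has 19 set bits

19


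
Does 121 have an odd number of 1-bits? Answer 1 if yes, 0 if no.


0b1111001 has 5 ones => parity 1

1


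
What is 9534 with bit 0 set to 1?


9534 | (1 << 0) = 9534 | 1 = 9535

9535


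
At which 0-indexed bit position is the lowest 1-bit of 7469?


0b1110100101101. Lowest set bit at position 0

0


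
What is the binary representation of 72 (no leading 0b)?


72 = 1001000 in binary

1001000


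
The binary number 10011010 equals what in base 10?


10011010 in decimal = 154

154


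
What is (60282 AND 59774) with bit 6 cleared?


Step 1: 60282 & 59774 = 59770
Step 2: 59770 & ~(1 << 6) = 59706

59706


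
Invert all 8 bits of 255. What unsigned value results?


255 ^ 255 = 0

0


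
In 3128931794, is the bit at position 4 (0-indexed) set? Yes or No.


0b10111010011111111011010111010010, bit 4 = 1. Yes

Yes


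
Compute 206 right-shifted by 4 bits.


0b11001110 >> 4 = 0b1100 = 12

12


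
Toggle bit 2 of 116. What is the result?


116 ^ (1 << 2) = 116 ^ 4 = 112

112


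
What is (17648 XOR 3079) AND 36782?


Step 1: 17648 ^ 3079 = 18679
Step 2: 18679 & 36782 = 2214

2214


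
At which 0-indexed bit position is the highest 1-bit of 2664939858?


0b10011110110101111100000101010010. Highest set bit at position 31

31


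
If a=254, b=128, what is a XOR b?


254 ^ 128 = 126

126


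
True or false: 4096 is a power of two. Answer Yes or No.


0b1000000000000. Only one bit set => Yes

Yes


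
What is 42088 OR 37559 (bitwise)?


0b1010010001101000 | 0b1001001010110111 = 0b1011011011111111 = 46847

46847


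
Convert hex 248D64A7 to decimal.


248D64A7 hex = 613246119 decimal

613246119


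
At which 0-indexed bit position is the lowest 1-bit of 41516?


0b1010001000101100. Lowest set bit at position 2

2


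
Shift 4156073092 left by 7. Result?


0b11110111101110001010010010000100 << 7 = 0b111101111011100010100100100001000000000 = 531977355776

531977355776


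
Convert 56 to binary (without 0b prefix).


56 = 111000 in binary

111000


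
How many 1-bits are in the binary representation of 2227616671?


0b10000100110001101011101110011111 has 18 set bits

18


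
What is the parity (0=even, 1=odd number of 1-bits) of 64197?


0b1111101011000101 has 10 ones => parity 0

0


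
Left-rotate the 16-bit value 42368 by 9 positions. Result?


Rotate 0b1010010110000000 left by 9 (16-bit) = 0b101001011 = 331

331


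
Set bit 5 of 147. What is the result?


147 | (1 << 5) = 147 | 32 = 179

179


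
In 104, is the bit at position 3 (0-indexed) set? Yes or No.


0b1101000, bit 3 = 1. Yes

Yes


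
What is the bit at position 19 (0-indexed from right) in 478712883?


0b11100100010001001010000110011, position 19 = 1

1


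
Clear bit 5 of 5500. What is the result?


5500 & ~(1 << 5) = 5468

5468


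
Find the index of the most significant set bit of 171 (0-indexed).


0b10101011. Highest set bit at position 7

7


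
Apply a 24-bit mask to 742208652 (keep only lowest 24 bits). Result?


742208652 & 16777215 = 4011148

4011148


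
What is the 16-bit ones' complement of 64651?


64651 ^ 65535 = 884

884


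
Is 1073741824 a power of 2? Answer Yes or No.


0b1000000000000000000000000000000. Only one bit set => Yes

Yes


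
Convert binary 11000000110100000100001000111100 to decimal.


11000000110100000100001000111100 in decimal = 3234873916

3234873916


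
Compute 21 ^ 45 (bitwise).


0b10101 ^ 0b101101 = 0b111000 = 56

56


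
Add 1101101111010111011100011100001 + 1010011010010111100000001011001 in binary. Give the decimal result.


1101101111010111011100011100001 + 1010011010010111100000001011001 = 11000001001101110111100100111010 = 3241638202

3241638202


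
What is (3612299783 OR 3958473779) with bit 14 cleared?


Step 1: 3612299783 | 3958473779 = 4294956599
Step 2: 4294956599 & ~(1 << 14) = 4294940215

4294940215


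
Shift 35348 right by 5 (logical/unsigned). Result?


0b1000101000010100 >> 5 = 0b10001010000 = 1104

1104


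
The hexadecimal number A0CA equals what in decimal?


A0CA hex = 41162 decimal

41162


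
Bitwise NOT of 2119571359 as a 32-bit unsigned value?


~0b1111110010101100001011110011111 = 0b10000001101010011110100001100000 = 2175395936 (32-bit unsigned)

2175395936


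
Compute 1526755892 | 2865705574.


0b1011011000000000111001000110100 | 0b10101010110011110011001001100110 = 0b11111011110011110111001001110110 = 4224676470

4224676470


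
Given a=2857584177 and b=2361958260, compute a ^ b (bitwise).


2857584177 ^ 2361958260 = 647747909

647747909


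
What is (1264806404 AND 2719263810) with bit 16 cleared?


Step 1: 1264806404 & 2719263810 = 33564672
Step 2: 33564672 & ~(1 << 16) = 33564672

33564672


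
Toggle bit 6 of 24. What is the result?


24 ^ (1 << 6) = 24 ^ 64 = 88

88


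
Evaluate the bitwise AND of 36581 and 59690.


0b1000111011100101 & 0b1110100100101010 = 0b1000100000100000 = 34848

34848


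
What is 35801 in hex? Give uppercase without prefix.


35801 = 8BD9 hex

8BD9


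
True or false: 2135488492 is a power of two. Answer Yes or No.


0b1111111010010001111011111101100. Multiple bits set => No

No


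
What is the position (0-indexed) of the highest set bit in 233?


0b11101001. Highest set bit at position 7

7


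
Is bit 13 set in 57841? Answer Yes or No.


0b1110000111110001, bit 13 = 1. Yes

Yes


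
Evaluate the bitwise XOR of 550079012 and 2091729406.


0b100000110010011000101000100100 ^ 0b1111100101011010100000111111110 = 0b1011100011001001100101111011010 = 1550109658

1550109658


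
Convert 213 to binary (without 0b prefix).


213 = 11010101 in binary

11010101


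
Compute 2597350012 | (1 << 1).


2597350012 | (1 << 1) = 2597350012 | 2 = 2597350014

2597350014


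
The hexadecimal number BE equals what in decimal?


BE hex = 190 decimal

190


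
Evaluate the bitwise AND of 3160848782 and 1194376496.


0b10111100011001101011100110001110 & 0b1000111001100001011110100110000 = 0b100001000001011100100000000 = 69253376

69253376


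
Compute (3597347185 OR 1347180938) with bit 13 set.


Step 1: 3597347185 | 1347180938 = 3597629947
Step 2: 3597629947 | (1 << 13) = 3597629947 | 8192 = 3597629947

3597629947


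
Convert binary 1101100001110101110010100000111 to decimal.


1101100001110101110010100000111 in decimal = 1815799047

1815799047


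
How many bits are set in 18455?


0b100100000010111 has 6 set bits

6


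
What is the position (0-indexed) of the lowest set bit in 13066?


0b11001100001010. Lowest set bit at position 1

1


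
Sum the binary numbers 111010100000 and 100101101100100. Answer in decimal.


111010100000 + 100101101100100 = 101101000000100 = 23044

23044


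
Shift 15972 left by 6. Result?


0b11111001100100 << 6 = 0b11111001100100000000 = 1022208

1022208


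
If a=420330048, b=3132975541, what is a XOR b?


420330048 ^ 3132975541 = 2746274805

2746274805


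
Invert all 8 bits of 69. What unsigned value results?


69 ^ 255 = 186

186


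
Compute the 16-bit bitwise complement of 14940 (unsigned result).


~0b11101001011100 = 0b1100010110100011 = 50595 (16-bit unsigned)

50595


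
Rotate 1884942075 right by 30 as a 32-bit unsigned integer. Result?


Rotate 0b1110000010110011110111011111011 right by 30 (32-bit) = 0b11000001011001111011101111101101 = 3244801005

3244801005


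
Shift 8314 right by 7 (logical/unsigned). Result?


0b10000001111010 >> 7 = 0b1000000 = 64

64


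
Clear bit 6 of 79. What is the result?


79 & ~(1 << 6) = 15

15


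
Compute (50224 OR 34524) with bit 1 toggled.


Step 1: 50224 | 34524 = 50940
Step 2: 50940 ^ (1 << 1) = 50940 ^ 2 = 50942

50942


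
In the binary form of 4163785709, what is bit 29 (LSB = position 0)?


0b11111000001011100101001111101101, position 29 = 1

1


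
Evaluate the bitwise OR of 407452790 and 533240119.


0b11000010010010011110001110110 | 0b11111110010001001100100110111 = 0b11111110010011011110101110111 = 533314935

533314935


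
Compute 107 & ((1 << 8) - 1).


107 & 255 = 107

107


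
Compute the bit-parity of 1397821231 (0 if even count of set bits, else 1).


0b1010011010100010000111100101111 has 16 ones => parity 0

0


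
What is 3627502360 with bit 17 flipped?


3627502360 ^ (1 << 17) = 3627502360 ^ 131072 = 3627371288

3627371288


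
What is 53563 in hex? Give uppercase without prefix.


53563 = D13B hex

D13B


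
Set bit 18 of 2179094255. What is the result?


2179094255 | (1 << 18) = 2179094255 | 262144 = 2179356399

2179356399


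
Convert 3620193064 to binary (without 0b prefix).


3620193064 = 11010111110001111100001100101000 in binary

11010111110001111100001100101000


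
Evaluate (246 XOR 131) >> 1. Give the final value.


Step 1: 246 ^ 131 = 117
Step 2: 117 >> 1 = 58

58


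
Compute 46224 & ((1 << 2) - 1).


46224 & 3 = 0

0


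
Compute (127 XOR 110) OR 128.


Step 1: 127 ^ 110 = 17
Step 2: 17 | 128 = 145

145


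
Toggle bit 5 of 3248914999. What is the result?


3248914999 ^ (1 << 5) = 3248914999 ^ 32 = 3248914967

3248914967


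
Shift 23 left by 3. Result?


0b10111 << 3 = 0b10111000 = 184

184


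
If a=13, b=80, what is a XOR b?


13 ^ 80 = 93

93


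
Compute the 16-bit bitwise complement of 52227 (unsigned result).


~0b1100110000000011 = 0b11001111111100 = 13308 (16-bit unsigned)

13308


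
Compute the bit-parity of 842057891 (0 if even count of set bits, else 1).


0b110010001100001100100010100011 has 12 ones => parity 0

0


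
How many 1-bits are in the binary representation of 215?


0b11010111 has 6 set bits

6


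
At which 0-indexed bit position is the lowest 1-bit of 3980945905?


0b11101101010010000110100111110001. Lowest set bit at position 0

0


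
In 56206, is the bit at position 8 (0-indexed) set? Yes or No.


0b1101101110001110, bit 8 = 1. Yes

Yes


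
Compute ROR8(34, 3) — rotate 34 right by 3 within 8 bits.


Rotate 0b100010 right by 3 (8-bit) = 0b1000100 = 68

68


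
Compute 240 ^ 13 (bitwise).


0b11110000 ^ 0b1101 = 0b11111101 = 253

253


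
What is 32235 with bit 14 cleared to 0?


32235 & ~(1 << 14) = 15851

15851


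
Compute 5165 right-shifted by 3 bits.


0b1010000101101 >> 3 = 0b1010000101 = 645

645


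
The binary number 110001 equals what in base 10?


110001 in decimal = 49

49


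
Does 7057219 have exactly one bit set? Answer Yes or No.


0b11010111010111101000011. Multiple bits set => No

No


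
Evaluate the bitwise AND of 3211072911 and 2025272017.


0b10111111011001010001010110001111 & 0b1111000101101110011001011010001 = 0b111000001001010001000010000001 = 941953153

941953153


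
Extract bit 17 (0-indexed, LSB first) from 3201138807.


0b10111110110011011000000001110111, position 17 = 0

0


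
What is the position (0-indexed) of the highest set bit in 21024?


0b101001000100000. Highest set bit at position 14

14


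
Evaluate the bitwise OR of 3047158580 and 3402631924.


0b10110101100111111111001100110100 | 0b11001010110100000000101011110100 = 0b11111111110111111111101111110100 = 4292869108

4292869108


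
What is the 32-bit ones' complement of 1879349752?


1879349752 ^ 4294967295 = 2415617543

2415617543


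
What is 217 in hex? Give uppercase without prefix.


217 = D9 hex

D9


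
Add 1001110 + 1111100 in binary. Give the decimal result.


1001110 + 1111100 = 11001010 = 202

202


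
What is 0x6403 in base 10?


6403 hex = 25603 decimal

25603


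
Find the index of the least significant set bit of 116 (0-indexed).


0b1110100. Lowest set bit at position 2

2


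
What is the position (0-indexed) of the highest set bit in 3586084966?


0b11010101101111110101000001100110. Highest set bit at position 31

31


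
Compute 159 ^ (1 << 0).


159 ^ (1 << 0) = 159 ^ 1 = 158

158


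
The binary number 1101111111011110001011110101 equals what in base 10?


1101111111011110001011110101 in decimal = 234742517

234742517


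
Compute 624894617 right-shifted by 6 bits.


0b100101001111110010001010011001 >> 6 = 0b100101001111110010001010 = 9763978

9763978


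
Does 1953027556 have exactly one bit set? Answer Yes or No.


0b1110100011010001101010111100100. Multiple bits set => No

No


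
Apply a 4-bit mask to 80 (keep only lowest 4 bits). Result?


80 & 15 = 0

0


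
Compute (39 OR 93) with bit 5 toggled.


Step 1: 39 | 93 = 127
Step 2: 127 ^ (1 << 5) = 127 ^ 32 = 95

95


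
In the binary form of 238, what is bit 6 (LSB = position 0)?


0b11101110, position 6 = 1

1


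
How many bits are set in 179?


0b10110011 has 5 set bits

5


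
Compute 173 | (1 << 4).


173 | (1 << 4) = 173 | 16 = 189

189


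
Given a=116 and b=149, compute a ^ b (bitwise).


116 ^ 149 = 225

225


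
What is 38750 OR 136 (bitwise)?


0b1001011101011110 | 0b10001000 = 0b1001011111011110 = 38878

38878


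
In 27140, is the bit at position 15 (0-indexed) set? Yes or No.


0b110101000000100, bit 15 = 0. No

No


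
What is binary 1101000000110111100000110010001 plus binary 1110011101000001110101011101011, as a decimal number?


1101000000110111100000110010001 + 1110011101000001110101011101011 = 11011011101111001010110001111100 = 3686575228

3686575228


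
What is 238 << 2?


0b11101110 << 2 = 0b1110111000 = 952

952


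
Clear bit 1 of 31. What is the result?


31 & ~(1 << 1) = 29

29


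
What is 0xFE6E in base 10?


FE6E hex = 65134 decimal

65134


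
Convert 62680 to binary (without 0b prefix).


62680 = 1111010011011000 in binary

1111010011011000


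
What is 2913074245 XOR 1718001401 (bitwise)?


0b10101101101000011111110001000101 ^ 0b1100110011001101001111011111001 = 0b11001011110001110110001010111100 = 3418841788

3418841788


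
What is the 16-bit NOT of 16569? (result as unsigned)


~0b100000010111001 = 0b1011111101000110 = 48966 (16-bit unsigned)

48966


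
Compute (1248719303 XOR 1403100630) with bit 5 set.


Step 1: 1248719303 ^ 1403100630 = 432827409
Step 2: 432827409 | (1 << 5) = 432827409 | 32 = 432827441

432827441


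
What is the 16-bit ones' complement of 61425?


61425 ^ 65535 = 4110

4110


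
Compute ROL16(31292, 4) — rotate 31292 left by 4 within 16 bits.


Rotate 0b111101000111100 left by 4 (16-bit) = 0b1010001111000111 = 41927

41927


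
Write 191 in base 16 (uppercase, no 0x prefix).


191 = BF hex

BF


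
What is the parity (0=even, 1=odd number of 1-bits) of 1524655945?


0b1011010111000000110011101001001 has 15 ones => parity 1

1


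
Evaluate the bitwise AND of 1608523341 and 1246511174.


0b1011111111000000001111001001101 & 0b1001010010011000100000001000110 = 0b1001010010000000000000001000100 = 1245708356

1245708356


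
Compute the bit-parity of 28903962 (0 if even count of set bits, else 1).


0b1101110010000101000011010 has 11 ones => parity 1

1


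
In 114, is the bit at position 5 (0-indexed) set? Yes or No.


0b1110010, bit 5 = 1. Yes

Yes


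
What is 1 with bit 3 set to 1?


1 | (1 << 3) = 1 | 8 = 9

9


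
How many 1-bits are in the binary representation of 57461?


0b1110000001110101 has 8 set bits

8


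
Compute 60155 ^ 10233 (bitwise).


0b1110101011111011 ^ 0b10011111111001 = 0b1100110100000010 = 52482

52482


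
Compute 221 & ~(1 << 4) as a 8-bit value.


221 & ~(1 << 4) = 205

205


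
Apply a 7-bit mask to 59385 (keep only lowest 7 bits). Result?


59385 & 127 = 121

121


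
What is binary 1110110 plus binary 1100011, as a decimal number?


1110110 + 1100011 = 11011001 = 217

217


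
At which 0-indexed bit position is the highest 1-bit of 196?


0b11000100. Highest set bit at position 7

7


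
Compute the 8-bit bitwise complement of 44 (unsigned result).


~0b101100 = 0b11010011 = 211 (8-bit unsigned)

211


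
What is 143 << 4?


0b10001111 << 4 = 0b100011110000 = 2288

2288


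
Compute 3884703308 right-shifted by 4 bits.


0b11100111100010111101111001001100 >> 4 = 0b1110011110001011110111100100 = 242793956

242793956


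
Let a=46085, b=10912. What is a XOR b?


46085 ^ 10912 = 40613

40613


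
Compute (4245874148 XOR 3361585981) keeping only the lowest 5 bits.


Step 1: 4245874148 ^ 3361585981 = 894394073
Step 2: 894394073 & 31 = 25

25


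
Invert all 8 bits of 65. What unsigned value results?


65 ^ 255 = 190

190


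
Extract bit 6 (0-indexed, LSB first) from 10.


0b1010, position 6 = 0

0


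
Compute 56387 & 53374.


0b1101110001000011 & 0b1101000001111110 = 0b1101000001000010 = 53314

53314


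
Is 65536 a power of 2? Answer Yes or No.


0b10000000000000000. Only one bit set => Yes

Yes


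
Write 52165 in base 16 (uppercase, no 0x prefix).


52165 = CBC5 hex

CBC5


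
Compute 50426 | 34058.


0b1100010011111010 | 0b1000010100001010 = 0b1100010111111010 = 50682

50682


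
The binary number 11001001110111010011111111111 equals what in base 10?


11001001110111010011111111111 in decimal = 423340031

423340031


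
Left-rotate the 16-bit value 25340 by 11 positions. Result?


Rotate 0b110001011111100 left by 11 (16-bit) = 0b1110001100010111 = 58135

58135


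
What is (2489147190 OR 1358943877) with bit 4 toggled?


Step 1: 2489147190 | 1358943877 = 3573538743
Step 2: 3573538743 ^ (1 << 4) = 3573538743 ^ 16 = 3573538727

3573538727


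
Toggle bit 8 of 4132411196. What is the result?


4132411196 ^ (1 << 8) = 4132411196 ^ 256 = 4132410940

4132410940


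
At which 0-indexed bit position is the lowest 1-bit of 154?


0b10011010. Lowest set bit at position 1

1


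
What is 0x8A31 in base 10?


8A31 hex = 35377 decimal

35377


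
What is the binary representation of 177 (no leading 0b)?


177 = 10110001 in binary

10110001


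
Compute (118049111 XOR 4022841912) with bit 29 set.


Step 1: 118049111 ^ 4022841912 = 3905878895
Step 2: 3905878895 | (1 << 29) = 3905878895 | 536870912 = 3905878895

3905878895


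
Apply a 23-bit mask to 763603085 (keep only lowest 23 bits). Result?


763603085 & 8388607 = 239757

239757


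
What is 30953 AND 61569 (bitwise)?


0b111100011101001 & 0b1111000010000001 = 0b111000010000001 = 28801

28801


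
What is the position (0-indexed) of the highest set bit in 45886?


0b1011001100111110. Highest set bit at position 15

15


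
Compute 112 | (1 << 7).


112 | (1 << 7) = 112 | 128 = 240

240


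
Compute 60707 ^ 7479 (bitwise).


0b1110110100100011 ^ 0b1110100110111 = 0b1111000000010100 = 61460

61460


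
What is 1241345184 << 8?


0b1001001111111010110110010100000 << 8 = 0b100100111111101011011001010000000000000 = 317784367104

317784367104


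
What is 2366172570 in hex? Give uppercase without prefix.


2366172570 = 8D08ED9A hex

8D08ED9A


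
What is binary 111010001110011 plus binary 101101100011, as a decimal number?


111010001110011 + 101101100011 = 111111111010110 = 32726

32726


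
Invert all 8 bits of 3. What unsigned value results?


3 ^ 255 = 252

252


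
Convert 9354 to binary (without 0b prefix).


9354 = 10010010001010 in binary

10010010001010


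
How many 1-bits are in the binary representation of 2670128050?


0b10011111001001101110101110110010 has 19 set bits

19


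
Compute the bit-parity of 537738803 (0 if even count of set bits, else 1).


0b100000000011010011111000110011 has 13 ones => parity 1

1


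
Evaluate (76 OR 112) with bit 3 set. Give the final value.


Step 1: 76 | 112 = 124
Step 2: 124 | (1 << 3) = 124 | 8 = 124

124


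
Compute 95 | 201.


0b1011111 | 0b11001001 = 0b11011111 = 223

223


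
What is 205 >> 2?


0b11001101 >> 2 = 0b110011 = 51

51


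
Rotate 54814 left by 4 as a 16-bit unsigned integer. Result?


Rotate 0b1101011000011110 left by 4 (16-bit) = 0b110000111101101 = 25069

25069


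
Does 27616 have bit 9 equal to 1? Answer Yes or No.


0b110101111100000, bit 9 = 1. Yes

Yes


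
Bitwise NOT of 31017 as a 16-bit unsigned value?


~0b111100100101001 = 0b1000011011010110 = 34518 (16-bit unsigned)

34518


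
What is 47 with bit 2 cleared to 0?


47 & ~(1 << 2) = 43

43


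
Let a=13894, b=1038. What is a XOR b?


13894 ^ 1038 = 12872

12872


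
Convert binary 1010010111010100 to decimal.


1010010111010100 in decimal = 42452

42452


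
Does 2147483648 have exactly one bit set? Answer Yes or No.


0b10000000000000000000000000000000. Only one bit set => Yes

Yes


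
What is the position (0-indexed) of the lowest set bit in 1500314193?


0b1011001011011001111101001010001. Lowest set bit at position 0

0


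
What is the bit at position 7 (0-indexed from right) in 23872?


0b101110101000000, position 7 = 0

0


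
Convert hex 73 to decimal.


73 hex = 115 decimal

115


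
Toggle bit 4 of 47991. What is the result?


47991 ^ (1 << 4) = 47991 ^ 16 = 47975

47975


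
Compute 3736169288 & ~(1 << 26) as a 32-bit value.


3736169288 & ~(1 << 26) = 3669060424

3669060424


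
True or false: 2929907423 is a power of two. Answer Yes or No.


0b10101110101000101101011011011111. Multiple bits set => No

No


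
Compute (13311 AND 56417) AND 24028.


Step 1: 13311 & 56417 = 4193
Step 2: 4193 & 24028 = 4160

4160


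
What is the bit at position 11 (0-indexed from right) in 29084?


0b111000110011100, position 11 = 0

0


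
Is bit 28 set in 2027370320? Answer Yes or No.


0b1111000110101110011011101010000, bit 28 = 1. Yes

Yes


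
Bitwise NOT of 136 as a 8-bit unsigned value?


~0b10001000 = 0b1110111 = 119 (8-bit unsigned)

119


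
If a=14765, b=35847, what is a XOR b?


14765 ^ 35847 = 46506

46506


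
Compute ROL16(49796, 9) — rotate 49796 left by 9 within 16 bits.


Rotate 0b1100001010000100 left by 9 (16-bit) = 0b100110000101 = 2437

2437


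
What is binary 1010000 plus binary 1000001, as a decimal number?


1010000 + 1000001 = 10010001 = 145

145


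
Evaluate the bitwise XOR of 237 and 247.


0b11101101 ^ 0b11110111 = 0b11010 = 26

26


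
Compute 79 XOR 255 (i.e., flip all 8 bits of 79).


79 ^ 255 = 176

176


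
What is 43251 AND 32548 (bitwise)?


0b1010100011110011 & 0b111111100100100 = 0b10100000100000 = 10272

10272


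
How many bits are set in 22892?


0b101100101101100 has 8 set bits

8


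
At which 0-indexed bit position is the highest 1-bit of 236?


0b11101100. Highest set bit at position 7

7


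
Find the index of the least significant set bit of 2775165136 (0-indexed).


0b10100101011010011010100011010000. Lowest set bit at position 4

4


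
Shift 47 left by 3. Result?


0b101111 << 3 = 0b101111000 = 376

376


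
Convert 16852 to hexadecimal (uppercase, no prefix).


16852 = 41D4 hex

41D4


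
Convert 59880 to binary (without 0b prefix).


59880 = 1110100111101000 in binary

1110100111101000


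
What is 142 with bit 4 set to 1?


142 | (1 << 4) = 142 | 16 = 158

158


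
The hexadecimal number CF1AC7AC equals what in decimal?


CF1AC7AC hex = 3474638764 decimal

3474638764


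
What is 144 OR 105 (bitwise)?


0b10010000 | 0b1101001 = 0b11111001 = 249

249


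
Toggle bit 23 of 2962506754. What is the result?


2962506754 ^ (1 << 23) = 2962506754 ^ 8388608 = 2954118146

2954118146


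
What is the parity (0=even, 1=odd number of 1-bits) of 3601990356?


0b11010110101100100000001011010100 has 14 ones => parity 0

0


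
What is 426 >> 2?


0b110101010 >> 2 = 0b1101010 = 106

106


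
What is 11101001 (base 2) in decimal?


11101001 in decimal = 233

233


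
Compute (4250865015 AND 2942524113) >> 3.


Step 1: 4250865015 & 2942524113 = 2906851409
Step 2: 2906851409 >> 3 = 363356426

363356426


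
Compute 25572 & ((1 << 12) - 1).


25572 & 4095 = 996

996


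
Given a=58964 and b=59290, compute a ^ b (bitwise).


58964 ^ 59290 = 462

462


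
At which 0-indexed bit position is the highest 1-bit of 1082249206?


0b1000000100000011100111111110110. Highest set bit at position 30

30


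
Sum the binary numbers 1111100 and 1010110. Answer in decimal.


1111100 + 1010110 = 11010010 = 210

210


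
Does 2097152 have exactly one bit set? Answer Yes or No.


0b1000000000000000000000. Only one bit set => Yes

Yes


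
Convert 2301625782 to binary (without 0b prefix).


2301625782 = 10001001001100000000010110110110 in binary

10001001001100000000010110110110


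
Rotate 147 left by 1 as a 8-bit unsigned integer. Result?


Rotate 0b10010011 left by 1 (8-bit) = 0b100111 = 39

39


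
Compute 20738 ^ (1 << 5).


20738 ^ (1 << 5) = 20738 ^ 32 = 20770

20770


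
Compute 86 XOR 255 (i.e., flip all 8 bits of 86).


86 ^ 255 = 169

169


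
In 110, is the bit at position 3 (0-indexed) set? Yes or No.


0b1101110, bit 3 = 1. Yes

Yes


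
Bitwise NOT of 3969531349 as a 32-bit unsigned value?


~0b11101100100110100011110111010101 = 0b10011011001011100001000101010 = 325435946 (32-bit unsigned)

325435946


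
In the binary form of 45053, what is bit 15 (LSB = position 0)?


0b1010111111111101, position 15 = 1

1


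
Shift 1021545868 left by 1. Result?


0b111100111000111000110110001100 << 1 = 0b1111001110001110001101100011000 = 2043091736

2043091736


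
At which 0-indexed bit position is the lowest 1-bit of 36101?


0b1000110100000101. Lowest set bit at position 0

0


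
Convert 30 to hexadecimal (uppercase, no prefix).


30 = 1E hex

1E


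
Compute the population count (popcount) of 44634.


0b1010111001011010 has 9 set bits

9


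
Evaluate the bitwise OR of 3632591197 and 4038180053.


0b11011000100001001111000101011101 | 0b11110000101100011011110011010101 = 0b11111000101101011111110111011101 = 4172676573

4172676573


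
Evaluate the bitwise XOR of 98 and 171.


0b1100010 ^ 0b10101011 = 0b11001001 = 201

201


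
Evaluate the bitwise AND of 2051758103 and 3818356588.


0b1111010010010110101100000010111 & 0b11100011100101110111111101101100 = 0b1100010000000110101100000000100 = 1644386308

1644386308


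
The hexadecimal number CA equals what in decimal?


CA hex = 202 decimal

202


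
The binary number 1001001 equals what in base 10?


1001001 in decimal = 73

73


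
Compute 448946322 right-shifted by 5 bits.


0b11010110000100110000010010010 >> 5 = 0b110101100001001100000100 = 14029572

14029572


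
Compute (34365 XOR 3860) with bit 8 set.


Step 1: 34365 ^ 3860 = 35113
Step 2: 35113 | (1 << 8) = 35113 | 256 = 35113

35113


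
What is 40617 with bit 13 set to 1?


40617 | (1 << 13) = 40617 | 8192 = 48809

48809


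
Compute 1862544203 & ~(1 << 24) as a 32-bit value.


1862544203 & ~(1 << 24) = 1845766987

1845766987


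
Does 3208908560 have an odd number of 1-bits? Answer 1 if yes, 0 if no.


0b10111111010001000000111100010000 has 14 ones => parity 0

0


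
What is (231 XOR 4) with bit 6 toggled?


Step 1: 231 ^ 4 = 227
Step 2: 227 ^ (1 << 6) = 227 ^ 64 = 163

163


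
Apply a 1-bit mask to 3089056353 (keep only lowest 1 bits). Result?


3089056353 & 1 = 1

1


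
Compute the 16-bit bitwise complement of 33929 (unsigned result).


~0b1000010010001001 = 0b111101101110110 = 31606 (16-bit unsigned)

31606


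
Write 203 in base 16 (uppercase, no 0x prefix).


203 = CB hex

CB


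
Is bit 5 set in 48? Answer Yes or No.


0b110000, bit 5 = 1. Yes

Yes


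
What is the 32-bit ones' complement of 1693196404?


1693196404 ^ 4294967295 = 2601770891

2601770891


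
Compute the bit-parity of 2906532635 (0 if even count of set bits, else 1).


0b10101101001111100010101100011011 has 18 ones => parity 0

0


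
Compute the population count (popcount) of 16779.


0b100000110001011 has 6 set bits

6


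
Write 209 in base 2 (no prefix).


209 = 11010001 in binary

11010001


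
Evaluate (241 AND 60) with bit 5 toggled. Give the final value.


Step 1: 241 & 60 = 48
Step 2: 48 ^ (1 << 5) = 48 ^ 32 = 16

16


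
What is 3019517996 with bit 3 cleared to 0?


3019517996 & ~(1 << 3) = 3019517988

3019517988


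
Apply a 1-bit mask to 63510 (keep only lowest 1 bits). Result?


63510 & 1 = 0

0


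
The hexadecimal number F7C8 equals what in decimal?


F7C8 hex = 63432 decimal

63432


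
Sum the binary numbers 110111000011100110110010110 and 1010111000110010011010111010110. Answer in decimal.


110111000011100110110010110 + 1010111000110010011010111010110 = 1011101111110110000001101101100 = 1576731500

1576731500


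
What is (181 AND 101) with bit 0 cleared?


Step 1: 181 & 101 = 37
Step 2: 37 & ~(1 << 0) = 36

36


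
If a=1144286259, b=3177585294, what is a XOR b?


1144286259 ^ 3177585294 = 4182931133

4182931133


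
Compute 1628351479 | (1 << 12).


1628351479 | (1 << 12) = 1628351479 | 4096 = 1628355575

1628355575


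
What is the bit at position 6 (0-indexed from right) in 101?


0b1100101, position 6 = 1

1


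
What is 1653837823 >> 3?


0b1100010100100111000111111111111 >> 3 = 0b1100010100100111000111111111 = 206729727

206729727


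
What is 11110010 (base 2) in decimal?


11110010 in decimal = 242

242


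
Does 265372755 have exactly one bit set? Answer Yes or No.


0b1111110100010100010001010011. Multiple bits set => No

No


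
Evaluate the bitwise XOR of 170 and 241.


0b10101010 ^ 0b11110001 = 0b1011011 = 91

91


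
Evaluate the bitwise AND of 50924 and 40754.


0b1100011011101100 & 0b1001111100110010 = 0b1000011000100000 = 34336

34336


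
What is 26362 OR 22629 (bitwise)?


0b110011011111010 | 0b101100001100101 = 0b111111011111111 = 32511

32511


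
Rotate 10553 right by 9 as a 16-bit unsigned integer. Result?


Rotate 0b10100100111001 right by 9 (16-bit) = 0b1001110010010100 = 40084

40084


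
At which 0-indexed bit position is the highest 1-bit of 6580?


0b1100110110100. Highest set bit at position 12

12


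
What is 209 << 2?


0b11010001 << 2 = 0b1101000100 = 836

836


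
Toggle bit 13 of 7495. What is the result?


7495 ^ (1 << 13) = 7495 ^ 8192 = 15687

15687


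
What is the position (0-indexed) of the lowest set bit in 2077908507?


0b1111011110110100101111000011011. Lowest set bit at position 0

0


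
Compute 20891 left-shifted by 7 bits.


0b101000110011011 << 7 = 0b1010001100110110000000 = 2674048

2674048


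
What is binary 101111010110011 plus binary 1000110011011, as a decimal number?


101111010110011 + 1000110011011 = 111000001001110 = 28750

28750


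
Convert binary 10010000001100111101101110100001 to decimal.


10010000001100111101101110100001 in decimal = 2419317665

2419317665


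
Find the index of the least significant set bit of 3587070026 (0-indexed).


0b11010101110011100101100001001010. Lowest set bit at position 1

1


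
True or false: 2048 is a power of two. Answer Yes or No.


0b100000000000. Only one bit set => Yes

Yes


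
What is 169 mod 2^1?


169 & 1 = 1

1


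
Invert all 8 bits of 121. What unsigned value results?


121 ^ 255 = 134

134


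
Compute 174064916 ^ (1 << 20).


174064916 ^ (1 << 20) = 174064916 ^ 1048576 = 175113492

175113492


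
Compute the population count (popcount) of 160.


0b10100000 has 2 set bits

2


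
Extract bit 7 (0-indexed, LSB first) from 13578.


0b11010100001010, position 7 = 0

0


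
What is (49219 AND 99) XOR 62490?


Step 1: 49219 & 99 = 67
Step 2: 67 ^ 62490 = 62553

62553


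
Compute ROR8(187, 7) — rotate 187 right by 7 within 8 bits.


Rotate 0b10111011 right by 7 (8-bit) = 0b1110111 = 119

119


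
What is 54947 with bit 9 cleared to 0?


54947 & ~(1 << 9) = 54435

54435


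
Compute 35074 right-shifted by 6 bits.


0b1000100100000010 >> 6 = 0b1000100100 = 548

548


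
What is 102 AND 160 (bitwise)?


0b1100110 & 0b10100000 = 0b100000 = 32

32


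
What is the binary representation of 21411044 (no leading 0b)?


21411044 = 1010001101011010011100100 in binary

1010001101011010011100100


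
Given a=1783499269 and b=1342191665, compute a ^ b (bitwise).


1783499269 ^ 1342191665 = 978203188

978203188


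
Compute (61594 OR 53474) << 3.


Step 1: 61594 | 53474 = 61690
Step 2: 61690 << 3 = 493520

493520


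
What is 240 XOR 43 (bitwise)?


0b11110000 ^ 0b101011 = 0b11011011 = 219

219


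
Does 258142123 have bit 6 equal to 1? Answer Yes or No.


0b1111011000101110111110101011, bit 6 = 0. No

No


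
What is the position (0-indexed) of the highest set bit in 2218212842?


0b10000100001101110011110111101010. Highest set bit at position 31

31


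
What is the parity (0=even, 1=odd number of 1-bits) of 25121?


0b110001000100001 has 5 ones => parity 1

1


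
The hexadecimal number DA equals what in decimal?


DA hex = 218 decimal

218


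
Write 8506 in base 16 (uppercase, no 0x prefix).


8506 = 213A hex

213A


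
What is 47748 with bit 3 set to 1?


47748 | (1 << 3) = 47748 | 8 = 47756

47756


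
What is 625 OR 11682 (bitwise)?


0b1001110001 | 0b10110110100010 = 0b10111111110011 = 12275

12275


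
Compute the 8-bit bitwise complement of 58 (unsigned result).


~0b111010 = 0b11000101 = 197 (8-bit unsigned)

197


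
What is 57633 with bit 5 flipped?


57633 ^ (1 << 5) = 57633 ^ 32 = 57601

57601


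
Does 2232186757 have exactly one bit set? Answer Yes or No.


0b10000101000011000111011110000101. Multiple bits set => No

No


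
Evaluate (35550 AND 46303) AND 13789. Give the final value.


Step 1: 35550 & 46303 = 32990
Step 2: 32990 & 13789 = 220

220


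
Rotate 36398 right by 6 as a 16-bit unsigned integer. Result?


Rotate 0b1000111000101110 right by 6 (16-bit) = 0b1011101000111000 = 47672

47672


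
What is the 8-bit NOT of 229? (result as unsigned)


~0b11100101 = 0b11010 = 26 (8-bit unsigned)

26


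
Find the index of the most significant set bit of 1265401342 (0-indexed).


0b1001011011011000111110111111110. Highest set bit at position 30

30


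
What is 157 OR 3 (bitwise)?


0b10011101 | 0b11 = 0b10011111 = 159

159
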